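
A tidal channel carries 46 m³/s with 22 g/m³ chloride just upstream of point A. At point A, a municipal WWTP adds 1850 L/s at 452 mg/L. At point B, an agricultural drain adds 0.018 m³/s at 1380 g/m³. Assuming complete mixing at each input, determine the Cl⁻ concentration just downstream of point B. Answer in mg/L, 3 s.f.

1850 L/s = 1.85 m³/s.
After input A: C = (46·22 + 1.85·452) / 47.85 = 38.62 mg/L.
After input B: C = (47.85·38.62 + 0.018·1380) / 47.87 = 39.13 mg/L.

39.1 mg/L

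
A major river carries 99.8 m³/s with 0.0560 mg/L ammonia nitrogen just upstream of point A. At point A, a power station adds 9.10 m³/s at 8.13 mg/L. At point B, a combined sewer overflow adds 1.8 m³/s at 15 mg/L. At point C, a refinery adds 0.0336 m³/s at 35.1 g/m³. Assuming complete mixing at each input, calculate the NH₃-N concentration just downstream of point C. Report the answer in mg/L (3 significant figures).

After input A: C = (99.8·0.056 + 9.1·8.13) / 108.9 = 0.7307 mg/L.
After input B: C = (108.9·0.7307 + 1.8·15) / 110.7 = 0.9627 mg/L.
After input C: C = (110.7·0.9627 + 0.0336·35.1) / 110.7 = 0.9731 mg/L.

0.973 mg/L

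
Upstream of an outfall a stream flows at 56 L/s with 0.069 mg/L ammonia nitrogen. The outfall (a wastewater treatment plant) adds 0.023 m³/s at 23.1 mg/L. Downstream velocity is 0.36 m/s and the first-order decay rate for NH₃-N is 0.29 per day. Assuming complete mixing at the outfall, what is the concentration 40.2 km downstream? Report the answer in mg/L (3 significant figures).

56 L/s = 0.056 m³/s.
After complete mixing, C₀ = (0.023·23.1 + 0.056·0.069) / 0.079 = 6.774 mg/L.
Travel time t = 4.02e+04 m / 0.36 m/s = 1.117e+05 s = 1.292 d.
C = 6.774·exp(−0.29·1.292) = 6.774·0.6874 = 4.657 mg/L.

4.66 mg/L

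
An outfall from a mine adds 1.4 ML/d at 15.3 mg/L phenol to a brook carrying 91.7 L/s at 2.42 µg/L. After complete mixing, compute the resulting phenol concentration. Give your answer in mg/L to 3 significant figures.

2.30 mg/L

1.4 ML/d = 0.0162 m³/s.
91.7 L/s = 0.0917 m³/s.
2.42 µg/L = 0.00242 mg/L.
Flow-weighted mixing gives C = (0.0162·15.3 + 0.0917·0.00242) / (0.0162 + 0.0917) = 0.2481/0.1079 = 2.3 mg/L.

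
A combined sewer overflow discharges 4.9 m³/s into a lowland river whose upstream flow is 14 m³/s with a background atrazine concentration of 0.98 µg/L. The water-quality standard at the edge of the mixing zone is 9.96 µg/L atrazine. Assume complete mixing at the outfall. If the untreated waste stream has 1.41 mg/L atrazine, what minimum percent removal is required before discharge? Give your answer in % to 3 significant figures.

0.98 µg/L = 0.00098 mg/L.
9.96 µg/L = 0.00996 mg/L.
Mass balance: 0.00996·18.9 = 4.9·Cₑ + 14·0.00098.
Cₑ = (0.1882 − 0.01372) / 4.9 = 0.03562 mg/L.
Required removal = 1 − 0.03562/1.41 = 97.47 %.

97.5 %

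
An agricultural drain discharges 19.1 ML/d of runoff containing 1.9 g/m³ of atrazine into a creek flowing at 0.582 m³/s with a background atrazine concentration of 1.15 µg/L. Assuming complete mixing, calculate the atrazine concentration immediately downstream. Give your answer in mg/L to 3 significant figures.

19.1 ML/d = 0.2211 m³/s.
1.15 µg/L = 0.00115 mg/L.
Flow-weighted mixing gives C = (0.2211·1.9 + 0.582·0.00115) / (0.2211 + 0.582) = 0.4207/0.8031 = 0.5239 mg/L.

0.524 mg/L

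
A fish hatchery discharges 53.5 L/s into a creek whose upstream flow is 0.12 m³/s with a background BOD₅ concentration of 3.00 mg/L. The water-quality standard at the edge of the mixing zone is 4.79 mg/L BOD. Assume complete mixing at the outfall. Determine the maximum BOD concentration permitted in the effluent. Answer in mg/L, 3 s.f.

53.5 L/s = 0.0535 m³/s.
Mass balance: 4.79·0.1735 = 0.0535·Cₑ + 0.12·3.
Cₑ = (0.8311 − 0.36) / 0.0535 = 8.805 mg/L.

8.80 mg/L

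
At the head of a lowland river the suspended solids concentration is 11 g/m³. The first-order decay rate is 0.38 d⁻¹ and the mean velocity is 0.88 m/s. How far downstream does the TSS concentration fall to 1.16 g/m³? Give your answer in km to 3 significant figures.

From C = C₀·e^(−kt), t = ln(C₀/C)/k = ln(11/1.16)/0.38 = 2.249/0.38 = 5.92 d.
Distance = v·t = 0.88 m/s × 5.115e+05 s = 4.501e+05 m = 450.1 km.

450 km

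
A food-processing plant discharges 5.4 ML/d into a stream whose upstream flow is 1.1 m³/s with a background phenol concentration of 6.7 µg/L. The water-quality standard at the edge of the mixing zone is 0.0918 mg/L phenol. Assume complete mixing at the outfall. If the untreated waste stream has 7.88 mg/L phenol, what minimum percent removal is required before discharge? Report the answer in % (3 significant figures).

79.8 %

5.4 ML/d = 0.0625 m³/s.
6.7 µg/L = 0.0067 mg/L.
Mass balance: 0.0918·1.163 = 0.0625·Cₑ + 1.1·0.0067.
Cₑ = (0.1067 − 0.00737) / 0.0625 = 1.59 mg/L.
Required removal = 1 − 1.59/7.88 = 79.83 %.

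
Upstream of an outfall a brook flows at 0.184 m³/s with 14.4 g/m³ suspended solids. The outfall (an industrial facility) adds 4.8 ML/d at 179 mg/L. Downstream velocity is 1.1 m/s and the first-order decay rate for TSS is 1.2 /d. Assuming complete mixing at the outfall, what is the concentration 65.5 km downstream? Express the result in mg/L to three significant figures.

23.0 mg/L

4.8 ML/d = 0.05556 m³/s.
After complete mixing, C₀ = (0.05556·179 + 0.184·14.4) / 0.2396 = 52.57 mg/L.
Travel time t = 6.55e+04 m / 1.1 m/s = 5.955e+04 s = 0.6892 d.
C = 52.57·exp(−1.2·0.6892) = 52.57·0.4374 = 22.99 mg/L.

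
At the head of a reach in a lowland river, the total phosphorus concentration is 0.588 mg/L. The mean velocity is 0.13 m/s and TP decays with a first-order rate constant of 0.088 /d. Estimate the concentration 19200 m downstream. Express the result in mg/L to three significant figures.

0.506 mg/L

Travel time t = 19200 m / 0.13 m/s = 1.92e+04/0.13 = 1.477e+05 s = 1.709 d.
First-order decay: C = 0.588·exp(−0.088·1.709) = 0.588·0.8603 = 0.5059 mg/L.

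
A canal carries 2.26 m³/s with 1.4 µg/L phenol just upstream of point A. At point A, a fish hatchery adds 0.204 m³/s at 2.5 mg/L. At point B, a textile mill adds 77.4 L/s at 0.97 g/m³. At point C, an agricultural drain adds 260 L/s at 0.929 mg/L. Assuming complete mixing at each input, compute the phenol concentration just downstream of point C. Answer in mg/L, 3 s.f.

0.296 mg/L

1.4 µg/L = 0.0014 mg/L.
After input A: C = (2.26·0.0014 + 0.204·2.5) / 2.464 = 0.2083 mg/L.
77.4 L/s = 0.0774 m³/s.
After input B: C = (2.464·0.2083 + 0.0774·0.97) / 2.541 = 0.2315 mg/L.
260 L/s = 0.26 m³/s.
After input C: C = (2.541·0.2315 + 0.26·0.929) / 2.801 = 0.2962 mg/L.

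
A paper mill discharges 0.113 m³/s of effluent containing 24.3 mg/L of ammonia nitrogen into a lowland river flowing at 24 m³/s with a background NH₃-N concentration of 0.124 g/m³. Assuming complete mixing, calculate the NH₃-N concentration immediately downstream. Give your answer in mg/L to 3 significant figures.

0.237 mg/L

Flow-weighted mixing gives C = (0.113·24.3 + 24·0.124) / (0.113 + 24) = 5.722/24.11 = 0.2373 mg/L.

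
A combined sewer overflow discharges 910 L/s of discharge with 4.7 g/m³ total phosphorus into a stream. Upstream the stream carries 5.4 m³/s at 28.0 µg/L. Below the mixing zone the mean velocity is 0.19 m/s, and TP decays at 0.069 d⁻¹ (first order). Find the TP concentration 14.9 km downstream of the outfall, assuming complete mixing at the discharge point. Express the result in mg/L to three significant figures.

0.659 mg/L

910 L/s = 0.91 m³/s.
28.0 µg/L = 0.028 mg/L.
After complete mixing, C₀ = (0.91·4.7 + 5.4·0.028) / 6.31 = 0.7018 mg/L.
Travel time t = 1.49e+04 m / 0.19 m/s = 7.842e+04 s = 0.9077 d.
C = 0.7018·exp(−0.069·0.9077) = 0.7018·0.9393 = 0.6592 mg/L.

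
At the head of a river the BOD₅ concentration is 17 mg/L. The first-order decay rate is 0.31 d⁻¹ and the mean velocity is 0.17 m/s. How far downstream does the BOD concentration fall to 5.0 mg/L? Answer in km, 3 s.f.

58.0 km

From C = C₀·e^(−kt), t = ln(C₀/C)/k = ln(17/5.0)/0.31 = 1.224/0.31 = 3.948 d.
Distance = v·t = 0.17 m/s × 3.411e+05 s = 5.798e+04 m = 57.98 km.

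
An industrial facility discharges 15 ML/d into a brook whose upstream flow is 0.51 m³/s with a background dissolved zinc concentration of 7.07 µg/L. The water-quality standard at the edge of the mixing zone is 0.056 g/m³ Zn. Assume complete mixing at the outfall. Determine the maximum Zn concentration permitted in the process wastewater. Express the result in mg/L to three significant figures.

15 ML/d = 0.1736 m³/s.
7.07 µg/L = 0.00707 mg/L.
Mass balance: 0.056·0.6836 = 0.1736·Cₑ + 0.51·0.00707.
Cₑ = (0.03828 − 0.003606) / 0.1736 = 0.1997 mg/L.

0.200 mg/L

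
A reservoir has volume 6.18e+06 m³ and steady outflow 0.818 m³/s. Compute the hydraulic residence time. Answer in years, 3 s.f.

0.239 yr

Q = 0.818 m³/s × 3.156e+07 s/yr = 2.581e+07 m³/yr.
Hydraulic residence time τ = V/Q = 6.18e+06/2.581e+07 = 0.2394 yr.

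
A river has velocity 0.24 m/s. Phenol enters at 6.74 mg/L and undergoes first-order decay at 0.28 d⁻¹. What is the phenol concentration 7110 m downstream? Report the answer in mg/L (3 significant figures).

Travel time t = 7110 m / 0.24 m/s = 7110/0.24 = 2.962e+04 s = 0.3429 d.
First-order decay: C = 6.74·exp(−0.28·0.3429) = 6.74·0.9085 = 6.123 mg/L.

6.12 mg/L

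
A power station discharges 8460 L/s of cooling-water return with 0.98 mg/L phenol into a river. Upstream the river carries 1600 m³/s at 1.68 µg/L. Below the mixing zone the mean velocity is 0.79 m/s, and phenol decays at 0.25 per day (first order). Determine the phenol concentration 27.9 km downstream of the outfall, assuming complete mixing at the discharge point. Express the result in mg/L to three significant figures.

8460 L/s = 8.46 m³/s.
1.68 µg/L = 0.00168 mg/L.
After complete mixing, C₀ = (8.46·0.98 + 1600·0.00168) / 1608 = 0.006826 mg/L.
Travel time t = 2.79e+04 m / 0.79 m/s = 3.532e+04 s = 0.4088 d.
C = 0.006826·exp(−0.25·0.4088) = 0.006826·0.9029 = 0.006163 mg/L.

0.00616 mg/L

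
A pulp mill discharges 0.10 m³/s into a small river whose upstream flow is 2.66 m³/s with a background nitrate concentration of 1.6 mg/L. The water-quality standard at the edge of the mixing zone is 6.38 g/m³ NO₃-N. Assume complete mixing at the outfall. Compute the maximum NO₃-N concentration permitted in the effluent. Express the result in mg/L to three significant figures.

Mass balance: 6.38·2.76 = 0.1·Cₑ + 2.66·1.6.
Cₑ = (17.61 − 4.256) / 0.1 = 133.5 mg/L.

134 mg/L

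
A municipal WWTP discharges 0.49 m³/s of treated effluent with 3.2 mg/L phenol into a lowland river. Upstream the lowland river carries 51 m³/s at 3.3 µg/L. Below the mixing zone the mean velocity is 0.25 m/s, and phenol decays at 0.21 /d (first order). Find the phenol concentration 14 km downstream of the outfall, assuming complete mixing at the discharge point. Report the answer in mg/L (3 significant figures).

0.0294 mg/L

3.3 µg/L = 0.0033 mg/L.
After complete mixing, C₀ = (0.49·3.2 + 51·0.0033) / 51.49 = 0.03372 mg/L.
Travel time t = 1.4e+04 m / 0.25 m/s = 5.6e+04 s = 0.6481 d.
C = 0.03372·exp(−0.21·0.6481) = 0.03372·0.8727 = 0.02943 mg/L.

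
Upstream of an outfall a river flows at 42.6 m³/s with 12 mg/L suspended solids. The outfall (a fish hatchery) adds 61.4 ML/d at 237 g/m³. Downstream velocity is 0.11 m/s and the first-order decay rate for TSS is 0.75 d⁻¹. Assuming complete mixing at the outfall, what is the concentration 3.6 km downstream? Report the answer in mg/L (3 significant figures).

61.4 ML/d = 0.7106 m³/s.
After complete mixing, C₀ = (0.7106·237 + 42.6·12) / 43.31 = 15.69 mg/L.
Travel time t = 3600 m / 0.11 m/s = 3.273e+04 s = 0.3788 d.
C = 15.69·exp(−0.75·0.3788) = 15.69·0.7527 = 11.81 mg/L.

11.8 mg/L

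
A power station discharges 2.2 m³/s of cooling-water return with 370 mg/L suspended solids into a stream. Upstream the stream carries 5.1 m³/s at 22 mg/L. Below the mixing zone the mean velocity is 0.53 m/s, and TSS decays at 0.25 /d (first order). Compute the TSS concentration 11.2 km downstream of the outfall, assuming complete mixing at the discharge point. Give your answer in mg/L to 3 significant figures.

After complete mixing, C₀ = (2.2·370 + 5.1·22) / 7.3 = 126.9 mg/L.
Travel time t = 1.12e+04 m / 0.53 m/s = 2.113e+04 s = 0.2446 d.
C = 126.9·exp(−0.25·0.2446) = 126.9·0.9407 = 119.4 mg/L.

119 mg/L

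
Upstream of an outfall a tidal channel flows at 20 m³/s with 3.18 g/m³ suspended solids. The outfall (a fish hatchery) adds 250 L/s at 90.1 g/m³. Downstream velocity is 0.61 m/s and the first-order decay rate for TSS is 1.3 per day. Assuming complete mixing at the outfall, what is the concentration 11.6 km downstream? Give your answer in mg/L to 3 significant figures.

3.19 mg/L

250 L/s = 0.25 m³/s.
After complete mixing, C₀ = (0.25·90.1 + 20·3.18) / 20.25 = 4.253 mg/L.
Travel time t = 1.16e+04 m / 0.61 m/s = 1.902e+04 s = 0.2201 d.
C = 4.253·exp(−1.3·0.2201) = 4.253·0.7512 = 3.195 mg/L.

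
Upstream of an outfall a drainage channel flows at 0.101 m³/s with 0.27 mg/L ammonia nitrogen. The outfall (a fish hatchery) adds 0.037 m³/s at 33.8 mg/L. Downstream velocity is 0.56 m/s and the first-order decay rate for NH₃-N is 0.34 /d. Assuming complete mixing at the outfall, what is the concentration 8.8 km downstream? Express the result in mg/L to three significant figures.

8.70 mg/L

After complete mixing, C₀ = (0.037·33.8 + 0.101·0.27) / 0.138 = 9.26 mg/L.
Travel time t = 8800 m / 0.56 m/s = 1.571e+04 s = 0.1819 d.
C = 9.26·exp(−0.34·0.1819) = 9.26·0.94 = 8.705 mg/L.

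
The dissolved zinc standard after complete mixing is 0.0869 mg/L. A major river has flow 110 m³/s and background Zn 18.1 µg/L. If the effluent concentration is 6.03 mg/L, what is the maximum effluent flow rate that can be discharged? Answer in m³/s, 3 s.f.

1.27 m³/s

18.1 µg/L = 0.0181 mg/L.
Mass balance at complete mixing: C_std·(Q_w + Q_r) = Q_w·C_e + Q_r·C_b.
Rearranging, Q_w = Q_r·(C_std − C_b)/(C_e − C_std) = 110·(0.0869 − 0.0181) / (6.03 − 0.0869) = 1.273 m³/s.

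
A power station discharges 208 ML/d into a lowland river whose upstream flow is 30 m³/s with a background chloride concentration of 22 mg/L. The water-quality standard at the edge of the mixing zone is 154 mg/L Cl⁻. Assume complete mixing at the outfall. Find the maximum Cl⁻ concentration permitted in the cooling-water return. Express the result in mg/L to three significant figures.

1800 mg/L

208 ML/d = 2.407 m³/s.
Mass balance: 154·32.41 = 2.407·Cₑ + 30·22.
Cₑ = (4991 − 660) / 2.407 = 1799 mg/L.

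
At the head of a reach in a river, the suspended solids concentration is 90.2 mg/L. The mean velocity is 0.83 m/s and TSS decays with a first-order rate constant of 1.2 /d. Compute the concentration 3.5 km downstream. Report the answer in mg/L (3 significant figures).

85.1 mg/L

Travel time t = 3.5 km / 0.83 m/s = 3500/0.83 = 4217 s = 0.04881 d.
First-order decay: C = 90.2·exp(−1.2·0.04881) = 90.2·0.9431 = 85.07 mg/L.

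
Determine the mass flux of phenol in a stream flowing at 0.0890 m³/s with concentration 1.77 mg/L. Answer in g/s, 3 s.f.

0.158 g/s

Mass flux = Q·C = 0.089 m³/s × 1.77 g/m³ = 0.1575 g/s.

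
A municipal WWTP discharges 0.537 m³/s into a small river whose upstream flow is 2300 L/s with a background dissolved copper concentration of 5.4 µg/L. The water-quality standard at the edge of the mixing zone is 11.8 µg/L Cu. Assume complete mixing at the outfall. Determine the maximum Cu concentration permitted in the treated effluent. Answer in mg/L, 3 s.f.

0.0392 mg/L

2300 L/s = 2.3 m³/s.
5.4 µg/L = 0.0054 mg/L.
11.8 µg/L = 0.0118 mg/L.
Mass balance: 0.0118·2.837 = 0.537·Cₑ + 2.3·0.0054.
Cₑ = (0.03348 − 0.01242) / 0.537 = 0.03921 mg/L.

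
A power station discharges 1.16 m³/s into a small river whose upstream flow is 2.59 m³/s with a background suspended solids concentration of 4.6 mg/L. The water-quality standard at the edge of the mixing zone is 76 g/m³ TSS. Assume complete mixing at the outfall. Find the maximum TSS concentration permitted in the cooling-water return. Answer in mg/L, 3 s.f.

Mass balance: 76·3.75 = 1.16·Cₑ + 2.59·4.6.
Cₑ = (285 − 11.91) / 1.16 = 235.4 mg/L.

235 mg/L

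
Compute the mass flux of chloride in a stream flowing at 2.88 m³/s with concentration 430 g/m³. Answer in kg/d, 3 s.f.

Mass flux = Q·C = 2.88 m³/s × 430 g/m³ = 1238 g/s.
= 1238 g/s × 86.4 = 1.07e+05 kg/d.

107000 kg/d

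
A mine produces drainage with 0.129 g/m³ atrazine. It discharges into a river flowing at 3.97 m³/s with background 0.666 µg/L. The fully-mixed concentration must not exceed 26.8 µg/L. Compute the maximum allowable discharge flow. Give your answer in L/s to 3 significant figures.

0.666 µg/L = 0.000666 mg/L.
26.8 µg/L = 0.0268 mg/L.
Mass balance at complete mixing: C_std·(Q_w + Q_r) = Q_w·C_e + Q_r·C_b.
Rearranging, Q_w = Q_r·(C_std − C_b)/(C_e − C_std) = 3.97·(0.0268 − 0.000666) / (0.129 − 0.0268) = 1.015 m³/s.
= 1015 L/s.

1020 L/s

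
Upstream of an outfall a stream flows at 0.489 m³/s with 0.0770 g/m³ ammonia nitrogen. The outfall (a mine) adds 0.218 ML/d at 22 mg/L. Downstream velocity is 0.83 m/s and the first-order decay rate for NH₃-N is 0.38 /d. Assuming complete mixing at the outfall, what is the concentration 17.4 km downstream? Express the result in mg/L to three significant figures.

0.173 mg/L

0.218 ML/d = 0.002523 m³/s.
After complete mixing, C₀ = (0.002523·22 + 0.489·0.077) / 0.4915 = 0.1895 mg/L.
Travel time t = 1.74e+04 m / 0.83 m/s = 2.096e+04 s = 0.2426 d.
C = 0.1895·exp(−0.38·0.2426) = 0.1895·0.9119 = 0.1728 mg/L.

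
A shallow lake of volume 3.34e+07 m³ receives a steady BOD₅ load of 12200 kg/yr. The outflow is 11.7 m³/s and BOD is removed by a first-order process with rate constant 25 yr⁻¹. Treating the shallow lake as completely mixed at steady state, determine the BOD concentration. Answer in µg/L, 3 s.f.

Outflow Q = 11.7 m³/s × 3.156e+07 s/yr = 3.692e+08 m³/yr.
Steady-state CSTR mass balance: W = Q·C + k·V·C, so C = W/(Q + kV).
Q + kV = 3.692e+08 + 25·3.34e+07 = 1.204e+09 m³/yr.
C = 12200/1.204e+09 = 1.013e-05 kg/m³ = 0.01013 mg/L = 10.13 µg/L.

10.1 µg/L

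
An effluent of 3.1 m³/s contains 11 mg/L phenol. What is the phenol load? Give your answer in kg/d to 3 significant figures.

2950 kg/d

Mass flux = Q·C = 3.1 m³/s × 11 g/m³ = 34.1 g/s.
= 34.1 g/s × 86.4 = 2946 kg/d.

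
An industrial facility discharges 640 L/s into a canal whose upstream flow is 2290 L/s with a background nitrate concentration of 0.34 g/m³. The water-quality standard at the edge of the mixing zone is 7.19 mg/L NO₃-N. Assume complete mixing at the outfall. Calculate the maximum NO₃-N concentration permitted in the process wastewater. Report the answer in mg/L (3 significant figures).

640 L/s = 0.64 m³/s.
2290 L/s = 2.29 m³/s.
Mass balance: 7.19·2.93 = 0.64·Cₑ + 2.29·0.34.
Cₑ = (21.07 − 0.7786) / 0.64 = 31.7 mg/L.

31.7 mg/L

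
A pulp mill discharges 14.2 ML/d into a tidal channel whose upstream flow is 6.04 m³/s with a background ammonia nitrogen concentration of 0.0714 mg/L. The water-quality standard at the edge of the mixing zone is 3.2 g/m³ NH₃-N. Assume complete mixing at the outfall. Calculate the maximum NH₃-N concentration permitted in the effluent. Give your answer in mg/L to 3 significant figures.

118 mg/L

14.2 ML/d = 0.1644 m³/s.
Mass balance: 3.2·6.204 = 0.1644·Cₑ + 6.04·0.0714.
Cₑ = (19.85 − 0.4313) / 0.1644 = 118.2 mg/L.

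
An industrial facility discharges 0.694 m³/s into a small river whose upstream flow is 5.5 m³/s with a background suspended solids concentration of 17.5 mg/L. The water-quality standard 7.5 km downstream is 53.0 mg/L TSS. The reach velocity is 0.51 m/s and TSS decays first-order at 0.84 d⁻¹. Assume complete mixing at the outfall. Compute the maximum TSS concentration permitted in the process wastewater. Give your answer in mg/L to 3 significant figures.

Travel time to the compliance point: t = 7500/0.51 = 1.471e+04 s = 0.1702 d; decay factor exp(−0.84·0.1702) = 0.8668.
So the concentration just after mixing may be at most 53/0.8668 = 61.15 mg/L.
Mass balance: 61.15·6.194 = 0.694·Cₑ + 5.5·17.5.
Cₑ = (378.7 − 96.25) / 0.694 = 407 mg/L.

407 mg/L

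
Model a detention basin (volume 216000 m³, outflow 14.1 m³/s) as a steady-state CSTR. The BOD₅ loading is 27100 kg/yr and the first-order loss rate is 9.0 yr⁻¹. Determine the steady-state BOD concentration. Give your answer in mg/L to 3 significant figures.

Outflow Q = 14.1 m³/s × 3.156e+07 s/yr = 4.45e+08 m³/yr.
Steady-state CSTR mass balance: W = Q·C + k·V·C, so C = W/(Q + kV).
Q + kV = 4.45e+08 + 9.0·216000 = 4.469e+08 m³/yr.
C = 27100/4.469e+08 = 6.064e-05 kg/m³ = 0.06064 mg/L.

0.0606 mg/L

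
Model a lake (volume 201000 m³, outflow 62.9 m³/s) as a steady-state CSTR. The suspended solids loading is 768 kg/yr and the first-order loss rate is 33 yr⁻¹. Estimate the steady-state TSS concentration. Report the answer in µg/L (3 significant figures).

0.386 µg/L

Outflow Q = 62.9 m³/s × 3.156e+07 s/yr = 1.985e+09 m³/yr.
Steady-state CSTR mass balance: W = Q·C + k·V·C, so C = W/(Q + kV).
Q + kV = 1.985e+09 + 33·201000 = 1.992e+09 m³/yr.
C = 768/1.992e+09 = 3.856e-07 kg/m³ = 0.0003856 mg/L = 0.3856 µg/L.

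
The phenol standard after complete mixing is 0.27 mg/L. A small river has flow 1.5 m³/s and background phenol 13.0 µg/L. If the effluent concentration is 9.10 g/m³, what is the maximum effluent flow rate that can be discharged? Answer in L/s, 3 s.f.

13.0 µg/L = 0.013 mg/L.
Mass balance at complete mixing: C_std·(Q_w + Q_r) = Q_w·C_e + Q_r·C_b.
Rearranging, Q_w = Q_r·(C_std − C_b)/(C_e − C_std) = 1.5·(0.27 − 0.013) / (9.1 − 0.27) = 0.04366 m³/s.
= 43.66 L/s.

43.7 L/s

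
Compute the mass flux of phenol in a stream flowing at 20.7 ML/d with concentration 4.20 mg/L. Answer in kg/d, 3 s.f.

20.7 ML/d = 0.2396 m³/s.
Mass flux = Q·C = 0.2396 m³/s × 4.2 g/m³ = 1.006 g/s.
= 1.006 g/s × 86.4 = 86.94 kg/d.

86.9 kg/d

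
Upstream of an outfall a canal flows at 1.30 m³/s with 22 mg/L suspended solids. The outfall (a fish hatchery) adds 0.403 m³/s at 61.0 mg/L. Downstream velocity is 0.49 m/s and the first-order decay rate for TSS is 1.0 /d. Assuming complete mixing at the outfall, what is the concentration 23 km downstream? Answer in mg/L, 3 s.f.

After complete mixing, C₀ = (0.403·61 + 1.3·22) / 1.703 = 31.23 mg/L.
Travel time t = 2.3e+04 m / 0.49 m/s = 4.694e+04 s = 0.5433 d.
C = 31.23·exp(−1.0·0.5433) = 31.23·0.5808 = 18.14 mg/L.

18.1 mg/L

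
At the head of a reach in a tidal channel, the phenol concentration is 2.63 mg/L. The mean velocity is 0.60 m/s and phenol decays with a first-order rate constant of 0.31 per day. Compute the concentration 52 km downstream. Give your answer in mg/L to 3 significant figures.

1.93 mg/L

Travel time t = 52 km / 0.60 m/s = 5.2e+04/0.60 = 8.667e+04 s = 1.003 d.
First-order decay: C = 2.63·exp(−0.31·1.003) = 2.63·0.7327 = 1.927 mg/L.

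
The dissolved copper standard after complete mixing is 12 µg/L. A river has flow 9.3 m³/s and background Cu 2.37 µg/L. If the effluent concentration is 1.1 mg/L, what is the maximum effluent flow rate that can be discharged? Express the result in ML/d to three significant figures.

2.37 µg/L = 0.00237 mg/L.
12 µg/L = 0.012 mg/L.
Mass balance at complete mixing: C_std·(Q_w + Q_r) = Q_w·C_e + Q_r·C_b.
Rearranging, Q_w = Q_r·(C_std − C_b)/(C_e − C_std) = 9.3·(0.012 − 0.00237) / (1.1 − 0.012) = 0.08232 m³/s.
= 7.112 ML/d.

7.11 ML/d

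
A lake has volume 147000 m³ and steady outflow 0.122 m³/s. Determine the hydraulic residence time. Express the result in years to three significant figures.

Q = 0.122 m³/s × 3.156e+07 s/yr = 3.85e+06 m³/yr.
Hydraulic residence time τ = V/Q = 147000/3.85e+06 = 0.03818 yr.

0.0382 yr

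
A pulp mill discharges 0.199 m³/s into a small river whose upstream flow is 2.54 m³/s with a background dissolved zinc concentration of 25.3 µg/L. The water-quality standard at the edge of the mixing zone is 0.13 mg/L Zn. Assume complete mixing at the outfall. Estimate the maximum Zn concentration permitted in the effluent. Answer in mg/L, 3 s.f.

25.3 µg/L = 0.0253 mg/L.
Mass balance: 0.13·2.739 = 0.199·Cₑ + 2.54·0.0253.
Cₑ = (0.3561 − 0.06426) / 0.199 = 1.466 mg/L.

1.47 mg/L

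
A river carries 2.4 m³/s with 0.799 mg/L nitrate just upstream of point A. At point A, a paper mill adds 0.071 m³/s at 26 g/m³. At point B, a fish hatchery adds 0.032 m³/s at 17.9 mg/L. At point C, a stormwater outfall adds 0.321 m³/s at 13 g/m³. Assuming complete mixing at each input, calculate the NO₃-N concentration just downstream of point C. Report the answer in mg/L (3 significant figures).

After input A: C = (2.4·0.799 + 0.071·26) / 2.471 = 1.523 mg/L.
After input B: C = (2.471·1.523 + 0.032·17.9) / 2.503 = 1.732 mg/L.
After input C: C = (2.503·1.732 + 0.321·13) / 2.824 = 3.013 mg/L.

3.01 mg/L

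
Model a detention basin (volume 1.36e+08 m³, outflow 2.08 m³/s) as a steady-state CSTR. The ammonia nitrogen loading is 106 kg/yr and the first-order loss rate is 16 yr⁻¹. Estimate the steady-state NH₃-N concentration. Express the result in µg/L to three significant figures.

Outflow Q = 2.08 m³/s × 3.156e+07 s/yr = 6.564e+07 m³/yr.
Steady-state CSTR mass balance: W = Q·C + k·V·C, so C = W/(Q + kV).
Q + kV = 6.564e+07 + 16·1.36e+08 = 2.242e+09 m³/yr.
C = 106/2.242e+09 = 4.729e-08 kg/m³ = 4.729e-05 mg/L = 0.04729 µg/L.

0.0473 µg/L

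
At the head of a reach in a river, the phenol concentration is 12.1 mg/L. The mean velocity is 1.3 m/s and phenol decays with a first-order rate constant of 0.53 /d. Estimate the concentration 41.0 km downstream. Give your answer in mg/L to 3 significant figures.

9.97 mg/L

Travel time t = 41.0 km / 1.3 m/s = 4.1e+04/1.3 = 3.154e+04 s = 0.365 d.
First-order decay: C = 12.1·exp(−0.53·0.365) = 12.1·0.8241 = 9.972 mg/L.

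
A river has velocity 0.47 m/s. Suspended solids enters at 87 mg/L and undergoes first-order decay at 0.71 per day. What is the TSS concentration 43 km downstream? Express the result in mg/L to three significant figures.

41.0 mg/L

Travel time t = 43 km / 0.47 m/s = 4.3e+04/0.47 = 9.149e+04 s = 1.059 d.
First-order decay: C = 87·exp(−0.71·1.059) = 87·0.4715 = 41.02 mg/L.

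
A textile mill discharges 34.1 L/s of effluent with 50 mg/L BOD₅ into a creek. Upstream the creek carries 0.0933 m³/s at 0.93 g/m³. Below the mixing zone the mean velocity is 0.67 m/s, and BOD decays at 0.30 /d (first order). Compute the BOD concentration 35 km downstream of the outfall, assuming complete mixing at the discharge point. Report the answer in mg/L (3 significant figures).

11.7 mg/L

34.1 L/s = 0.0341 m³/s.
After complete mixing, C₀ = (0.0341·50 + 0.0933·0.93) / 0.1274 = 14.06 mg/L.
Travel time t = 3.5e+04 m / 0.67 m/s = 5.224e+04 s = 0.6046 d.
C = 14.06·exp(−0.30·0.6046) = 14.06·0.8341 = 11.73 mg/L.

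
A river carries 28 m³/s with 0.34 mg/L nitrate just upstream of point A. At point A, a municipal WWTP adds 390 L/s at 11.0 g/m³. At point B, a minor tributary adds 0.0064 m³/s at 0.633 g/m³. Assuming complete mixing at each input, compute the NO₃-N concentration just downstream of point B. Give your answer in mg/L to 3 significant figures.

390 L/s = 0.39 m³/s.
After input A: C = (28·0.34 + 0.39·11) / 28.39 = 0.4864 mg/L.
After input B: C = (28.39·0.4864 + 0.0064·0.633) / 28.4 = 0.4865 mg/L.

0.486 mg/L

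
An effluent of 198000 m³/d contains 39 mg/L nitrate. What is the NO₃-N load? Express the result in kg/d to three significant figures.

7720 kg/d

198000 m³/d = 2.292 m³/s.
Mass flux = Q·C = 2.292 m³/s × 39 g/m³ = 89.38 g/s.
= 89.38 g/s × 86.4 = 7722 kg/d.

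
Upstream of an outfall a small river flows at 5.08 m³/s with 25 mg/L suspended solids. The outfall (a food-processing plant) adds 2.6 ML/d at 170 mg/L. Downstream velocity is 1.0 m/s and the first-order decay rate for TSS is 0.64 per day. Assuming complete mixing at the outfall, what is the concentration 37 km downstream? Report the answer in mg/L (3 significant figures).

19.7 mg/L

2.6 ML/d = 0.03009 m³/s.
After complete mixing, C₀ = (0.03009·170 + 5.08·25) / 5.11 = 25.85 mg/L.
Travel time t = 3.7e+04 m / 1.0 m/s = 3.7e+04 s = 0.4282 d.
C = 25.85·exp(−0.64·0.4282) = 25.85·0.7603 = 19.66 mg/L.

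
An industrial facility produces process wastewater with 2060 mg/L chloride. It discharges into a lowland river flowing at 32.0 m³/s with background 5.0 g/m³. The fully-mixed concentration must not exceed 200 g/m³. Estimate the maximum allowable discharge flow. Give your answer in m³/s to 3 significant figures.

Mass balance at complete mixing: C_std·(Q_w + Q_r) = Q_w·C_e + Q_r·C_b.
Rearranging, Q_w = Q_r·(C_std − C_b)/(C_e − C_std) = 32.0·(200 − 5) / (2060 − 200) = 3.355 m³/s.

3.35 m³/s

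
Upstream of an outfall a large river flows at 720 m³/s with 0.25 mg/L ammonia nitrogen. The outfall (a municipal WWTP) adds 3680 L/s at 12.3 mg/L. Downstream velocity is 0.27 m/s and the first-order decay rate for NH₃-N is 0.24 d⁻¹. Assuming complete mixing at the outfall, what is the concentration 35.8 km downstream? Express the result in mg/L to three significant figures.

3680 L/s = 3.68 m³/s.
After complete mixing, C₀ = (3.68·12.3 + 720·0.25) / 723.7 = 0.3113 mg/L.
Travel time t = 3.58e+04 m / 0.27 m/s = 1.326e+05 s = 1.535 d.
C = 0.3113·exp(−0.24·1.535) = 0.3113·0.6919 = 0.2154 mg/L.

0.215 mg/L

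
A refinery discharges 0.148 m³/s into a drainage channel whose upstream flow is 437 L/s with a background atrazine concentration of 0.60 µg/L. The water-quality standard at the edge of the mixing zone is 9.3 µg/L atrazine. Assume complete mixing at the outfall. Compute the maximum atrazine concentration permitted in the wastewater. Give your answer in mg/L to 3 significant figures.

0.0350 mg/L

437 L/s = 0.437 m³/s.
0.60 µg/L = 0.0006 mg/L.
9.3 µg/L = 0.0093 mg/L.
Mass balance: 0.0093·0.585 = 0.148·Cₑ + 0.437·0.0006.
Cₑ = (0.005441 − 0.0002622) / 0.148 = 0.03499 mg/L.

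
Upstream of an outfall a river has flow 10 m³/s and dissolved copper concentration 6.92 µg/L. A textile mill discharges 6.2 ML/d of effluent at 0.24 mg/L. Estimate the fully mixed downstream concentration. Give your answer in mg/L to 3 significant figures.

0.00858 mg/L

6.2 ML/d = 0.07176 m³/s.
6.92 µg/L = 0.00692 mg/L.
Conservation of mass across the mixing zone: C = (0.07176·0.24 + 10·0.00692) / (0.07176 + 10) = 0.08642/10.07 = 0.008581 mg/L.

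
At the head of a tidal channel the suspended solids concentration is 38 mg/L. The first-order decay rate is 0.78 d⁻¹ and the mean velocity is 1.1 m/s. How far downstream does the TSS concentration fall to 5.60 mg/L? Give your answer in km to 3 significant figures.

233 km

From C = C₀·e^(−kt), t = ln(C₀/C)/k = ln(38/5.60)/0.78 = 1.915/0.78 = 2.455 d.
Distance = v·t = 1.1 m/s × 2.121e+05 s = 2.333e+05 m = 233.3 km.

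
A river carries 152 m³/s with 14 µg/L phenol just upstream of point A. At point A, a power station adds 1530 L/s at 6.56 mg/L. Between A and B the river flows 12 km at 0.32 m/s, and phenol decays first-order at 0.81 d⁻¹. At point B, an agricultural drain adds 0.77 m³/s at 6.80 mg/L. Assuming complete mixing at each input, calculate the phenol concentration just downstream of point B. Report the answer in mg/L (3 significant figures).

0.0894 mg/L

14 µg/L = 0.014 mg/L.
1530 L/s = 1.53 m³/s.
After input A: C = (152·0.014 + 1.53·6.56) / 153.5 = 0.07923 mg/L.
Over the 12 km reach to input B (t = 3.75e+04 s = 0.434 d), decay gives C = 0.07923·exp(−0.81·0.434) = 0.05575 mg/L.
After input B: C = (153.5·0.05575 + 0.77·6.8) / 154.3 = 0.0894 mg/L.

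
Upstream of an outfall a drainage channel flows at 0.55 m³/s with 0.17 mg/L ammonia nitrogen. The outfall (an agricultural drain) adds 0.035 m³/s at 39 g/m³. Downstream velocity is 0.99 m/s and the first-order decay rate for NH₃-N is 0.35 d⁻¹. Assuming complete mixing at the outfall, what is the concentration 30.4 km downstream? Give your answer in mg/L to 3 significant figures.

After complete mixing, C₀ = (0.035·39 + 0.55·0.17) / 0.585 = 2.493 mg/L.
Travel time t = 3.04e+04 m / 0.99 m/s = 3.071e+04 s = 0.3554 d.
C = 2.493·exp(−0.35·0.3554) = 2.493·0.883 = 2.202 mg/L.

2.20 mg/L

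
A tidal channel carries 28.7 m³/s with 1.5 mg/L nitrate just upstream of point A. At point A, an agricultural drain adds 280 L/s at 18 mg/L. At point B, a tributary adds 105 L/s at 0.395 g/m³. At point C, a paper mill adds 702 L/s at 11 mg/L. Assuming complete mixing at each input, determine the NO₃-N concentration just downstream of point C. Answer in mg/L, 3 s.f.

1.88 mg/L

280 L/s = 0.28 m³/s.
After input A: C = (28.7·1.5 + 0.28·18) / 28.98 = 1.659 mg/L.
105 L/s = 0.105 m³/s.
After input B: C = (28.98·1.659 + 0.105·0.395) / 29.09 = 1.655 mg/L.
702 L/s = 0.702 m³/s.
After input C: C = (29.09·1.655 + 0.702·11) / 29.79 = 1.875 mg/L.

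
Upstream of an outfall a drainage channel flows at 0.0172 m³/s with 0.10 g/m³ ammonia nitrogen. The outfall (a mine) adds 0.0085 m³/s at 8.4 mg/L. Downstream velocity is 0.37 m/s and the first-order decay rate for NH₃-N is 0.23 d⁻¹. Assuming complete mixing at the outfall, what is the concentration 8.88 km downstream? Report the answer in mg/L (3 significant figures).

After complete mixing, C₀ = (0.0085·8.4 + 0.0172·0.1) / 0.0257 = 2.845 mg/L.
Travel time t = 8880 m / 0.37 m/s = 2.4e+04 s = 0.2778 d.
C = 2.845·exp(−0.23·0.2778) = 2.845·0.9381 = 2.669 mg/L.

2.67 mg/L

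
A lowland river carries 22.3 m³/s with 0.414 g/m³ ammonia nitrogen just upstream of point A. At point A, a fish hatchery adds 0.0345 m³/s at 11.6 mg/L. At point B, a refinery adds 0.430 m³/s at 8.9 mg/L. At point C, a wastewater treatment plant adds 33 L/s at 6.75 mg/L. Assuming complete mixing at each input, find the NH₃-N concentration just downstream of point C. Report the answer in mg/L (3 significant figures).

0.600 mg/L

After input A: C = (22.3·0.414 + 0.0345·11.6) / 22.33 = 0.4313 mg/L.
After input B: C = (22.33·0.4313 + 0.43·8.9) / 22.76 = 0.5912 mg/L.
33 L/s = 0.033 m³/s.
After input C: C = (22.76·0.5912 + 0.033·6.75) / 22.8 = 0.6002 mg/L.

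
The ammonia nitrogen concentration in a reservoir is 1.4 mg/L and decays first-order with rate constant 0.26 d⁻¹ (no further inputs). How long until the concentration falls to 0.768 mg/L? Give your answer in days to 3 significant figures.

2.31 d

t = ln(C₀/C)/k = ln(1.4/0.768)/0.26 = 0.6004/0.26 = 2.309 d.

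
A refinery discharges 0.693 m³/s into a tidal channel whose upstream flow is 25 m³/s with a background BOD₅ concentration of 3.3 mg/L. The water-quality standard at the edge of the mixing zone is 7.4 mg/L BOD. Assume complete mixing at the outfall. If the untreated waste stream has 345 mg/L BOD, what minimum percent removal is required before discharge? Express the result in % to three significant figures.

55.0 %

Mass balance: 7.4·25.69 = 0.693·Cₑ + 25·3.3.
Cₑ = (190.1 − 82.5) / 0.693 = 155.3 mg/L.
Required removal = 1 − 155.3/345 = 54.98 %.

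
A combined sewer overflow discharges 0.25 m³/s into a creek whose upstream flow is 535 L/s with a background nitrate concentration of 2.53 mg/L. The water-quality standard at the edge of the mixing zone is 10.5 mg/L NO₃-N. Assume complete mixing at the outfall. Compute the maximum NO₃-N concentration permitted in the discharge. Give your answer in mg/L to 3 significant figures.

535 L/s = 0.535 m³/s.
Mass balance: 10.5·0.785 = 0.25·Cₑ + 0.535·2.53.
Cₑ = (8.242 − 1.354) / 0.25 = 27.56 mg/L.

27.6 mg/L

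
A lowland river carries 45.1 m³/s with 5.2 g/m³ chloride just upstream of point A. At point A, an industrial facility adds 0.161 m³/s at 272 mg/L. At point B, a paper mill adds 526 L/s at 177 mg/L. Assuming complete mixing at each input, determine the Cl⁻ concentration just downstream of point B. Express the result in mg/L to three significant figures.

After input A: C = (45.1·5.2 + 0.161·272) / 45.26 = 6.149 mg/L.
526 L/s = 0.526 m³/s.
After input B: C = (45.26·6.149 + 0.526·177) / 45.79 = 8.112 mg/L.

8.11 mg/L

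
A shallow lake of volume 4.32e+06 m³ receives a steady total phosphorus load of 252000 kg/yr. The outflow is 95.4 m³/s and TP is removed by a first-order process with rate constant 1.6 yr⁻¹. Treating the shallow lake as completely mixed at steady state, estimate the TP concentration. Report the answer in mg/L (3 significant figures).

0.0835 mg/L

Outflow Q = 95.4 m³/s × 3.156e+07 s/yr = 3.011e+09 m³/yr.
Steady-state CSTR mass balance: W = Q·C + k·V·C, so C = W/(Q + kV).
Q + kV = 3.011e+09 + 1.6·4.32e+06 = 3.018e+09 m³/yr.
C = 252000/3.018e+09 = 8.351e-05 kg/m³ = 0.08351 mg/L.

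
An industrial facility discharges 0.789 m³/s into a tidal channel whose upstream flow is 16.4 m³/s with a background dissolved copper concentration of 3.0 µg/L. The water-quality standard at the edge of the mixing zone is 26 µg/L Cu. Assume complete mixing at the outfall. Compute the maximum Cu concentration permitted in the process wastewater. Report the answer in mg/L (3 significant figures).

3.0 µg/L = 0.003 mg/L.
26 µg/L = 0.026 mg/L.
Mass balance: 0.026·17.19 = 0.789·Cₑ + 16.4·0.003.
Cₑ = (0.4469 − 0.0492) / 0.789 = 0.5041 mg/L.

0.504 mg/L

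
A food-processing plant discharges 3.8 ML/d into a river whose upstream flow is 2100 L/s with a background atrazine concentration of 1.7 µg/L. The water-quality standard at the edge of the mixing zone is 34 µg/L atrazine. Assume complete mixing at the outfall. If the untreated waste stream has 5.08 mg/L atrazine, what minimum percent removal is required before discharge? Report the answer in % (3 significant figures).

3.8 ML/d = 0.04398 m³/s.
2100 L/s = 2.1 m³/s.
1.7 µg/L = 0.0017 mg/L.
34 µg/L = 0.034 mg/L.
Mass balance: 0.034·2.144 = 0.04398·Cₑ + 2.1·0.0017.
Cₑ = (0.0729 − 0.00357) / 0.04398 = 1.576 mg/L.
Required removal = 1 − 1.576/5.08 = 68.97 %.

69.0 %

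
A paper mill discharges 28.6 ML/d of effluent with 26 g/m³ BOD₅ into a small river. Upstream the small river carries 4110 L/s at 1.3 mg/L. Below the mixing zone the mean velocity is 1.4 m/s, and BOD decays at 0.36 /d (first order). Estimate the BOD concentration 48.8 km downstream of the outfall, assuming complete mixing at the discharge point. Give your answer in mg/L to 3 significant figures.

28.6 ML/d = 0.331 m³/s.
4110 L/s = 4.11 m³/s.
After complete mixing, C₀ = (0.331·26 + 4.11·1.3) / 4.441 = 3.141 mg/L.
Travel time t = 4.88e+04 m / 1.4 m/s = 3.486e+04 s = 0.4034 d.
C = 3.141·exp(−0.36·0.4034) = 3.141·0.8648 = 2.716 mg/L.

2.72 mg/L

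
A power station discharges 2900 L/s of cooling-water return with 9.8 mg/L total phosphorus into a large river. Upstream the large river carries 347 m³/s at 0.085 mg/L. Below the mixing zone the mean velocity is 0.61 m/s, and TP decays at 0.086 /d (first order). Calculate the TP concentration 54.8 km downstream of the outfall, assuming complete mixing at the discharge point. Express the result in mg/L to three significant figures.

2900 L/s = 2.9 m³/s.
After complete mixing, C₀ = (2.9·9.8 + 347·0.085) / 349.9 = 0.1655 mg/L.
Travel time t = 5.48e+04 m / 0.61 m/s = 8.984e+04 s = 1.04 d.
C = 0.1655·exp(−0.086·1.04) = 0.1655·0.9145 = 0.1514 mg/L.

0.151 mg/L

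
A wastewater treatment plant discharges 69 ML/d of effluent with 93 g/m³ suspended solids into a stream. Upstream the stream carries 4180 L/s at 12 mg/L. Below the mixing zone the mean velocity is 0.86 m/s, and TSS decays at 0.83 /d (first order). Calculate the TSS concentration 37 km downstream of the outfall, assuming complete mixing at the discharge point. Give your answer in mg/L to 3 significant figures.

16.5 mg/L

69 ML/d = 0.7986 m³/s.
4180 L/s = 4.18 m³/s.
After complete mixing, C₀ = (0.7986·93 + 4.18·12) / 4.979 = 24.99 mg/L.
Travel time t = 3.7e+04 m / 0.86 m/s = 4.302e+04 s = 0.498 d.
C = 24.99·exp(−0.83·0.498) = 24.99·0.6615 = 16.53 mg/L.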